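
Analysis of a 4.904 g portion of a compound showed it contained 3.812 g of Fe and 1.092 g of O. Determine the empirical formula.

n(Fe) = 3.812/55.85 = 0.06825, n(O) = 1.092/16.00 = 0.06825
Divide by the smallest (0.06825 mol O): Fe 1.000, O 1.000
≈ 1:1 → FeO

FeO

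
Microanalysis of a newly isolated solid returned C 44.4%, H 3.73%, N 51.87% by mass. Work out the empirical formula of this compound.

CHN

Assume 100 g: 44.4 g C, 3.73 g H, 51.87 g N.
Moles — C: 44.4 / 12.01 = 3.697 mol; H: 3.73 / 1.008 = 3.7 mol; N: 51.87 / 14.01 = 3.702 mol
Ratios (÷ 3.697): C 1.000, H 1.001, N 1.001
→ CHN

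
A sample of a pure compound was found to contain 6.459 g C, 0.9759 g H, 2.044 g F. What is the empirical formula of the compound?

C: 6.459 g ÷ 12.01 g/mol = 0.5378 mol
H: 0.9759 g ÷ 1.008 g/mol = 0.9682 mol
F: 2.044 g ÷ 19.00 g/mol = 0.1076 mol
Smallest is F at 0.1076 mol; normalising gives C 4.999, H 8.999, F 1.000
→ C5H9F

C5H9F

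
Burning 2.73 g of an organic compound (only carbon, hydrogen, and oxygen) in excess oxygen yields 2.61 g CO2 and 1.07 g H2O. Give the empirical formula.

mol C = 2.61 / 44.01 = 0.05930; mass C = 0.05930 × 12.01 = 0.7122 g
mol H = 2 × (1.07 / 18.02) = 0.1188; mass H = 0.1188 × 1.008 = 0.1197 g
mass O = 2.73 − (0.8320) = 1.898 g → mol O = 0.1186
Divide by the smallest (0.0593 mol C): C 1.000, H 2.002, O 2.000
→ CH2O2

CH2O2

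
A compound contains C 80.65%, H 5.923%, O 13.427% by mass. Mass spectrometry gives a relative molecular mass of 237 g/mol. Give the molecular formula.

C16H14O2

Assume 100 g: 80.65 g C, 5.923 g H, 13.427 g O.
n(C) = 80.65/12.01 = 6.715, n(H) = 5.923/1.008 = 5.876, n(O) = 13.427/16.00 = 0.8392
Divide by the smallest (0.8392 mol O): C 8.002, H 7.002, O 1.000
≈ 8:7:1 → C8H7O
Empirical-formula mass = 119.14 g/mol
n = 237 / 119.14 = 1.99 ≈ 2
Molecular formula = (C8H7O)×2 = C16H14O2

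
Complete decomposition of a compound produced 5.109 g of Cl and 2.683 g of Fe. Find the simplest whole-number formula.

n(Cl) = 5.109/35.45 = 0.1441, n(Fe) = 2.683/55.85 = 0.04804
Ratios (÷ 0.04804): Cl 3.000, Fe 1.000
→ Cl3Fe

Cl3Fe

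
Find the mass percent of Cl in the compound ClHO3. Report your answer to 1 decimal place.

Molar mass = 1(35.45) + 1(1.008) + 3(16.00) = 84.458 g/mol
Mass of Cl per mole = 1 × 35.45 = 35.450 g
% Cl = 35.450 / 84.458 × 100 = 42.0%

42.0%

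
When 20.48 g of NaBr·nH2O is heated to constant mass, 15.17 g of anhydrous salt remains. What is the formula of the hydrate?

Mass of water lost = 20.48 − 15.17 = 5.31 g → 5.31 / 18.02 = 0.2947 mol H2O
Molar mass of NaBr = 102.89 g/mol → mol NaBr = 15.17 / 102.89 = 0.1474
n = 0.2947 / 0.1474 = 2.00 ≈ 2 → NaBr·2H2O

NaBr·2H2O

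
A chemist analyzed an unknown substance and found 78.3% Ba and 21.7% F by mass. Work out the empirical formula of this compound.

Assume 100 g: 78.3 g Ba, 21.7 g F.
Ba: 78.3 g ÷ 137.33 g/mol = 0.5702 mol
F: 21.7 g ÷ 19.00 g/mol = 1.142 mol
Ratios (÷ 0.5702): Ba 1.000, F 2.003
≈ 1:2 → BaF2

BaF2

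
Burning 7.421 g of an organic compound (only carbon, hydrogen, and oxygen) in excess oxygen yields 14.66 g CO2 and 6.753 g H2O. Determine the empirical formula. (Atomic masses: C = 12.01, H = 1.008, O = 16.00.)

mol C = 14.66 / 44.01 = 0.3331; mass C = 0.3331 × 12.01 = 4.001 g
mol H = 2 × (6.753 / 18.02) = 0.7495; mass H = 0.7495 × 1.008 = 0.7555 g
mass O = 7.421 − (4.756) = 2.665 g → mol O = 0.1666
Ratios (÷ 0.1666): C 2.000, H 4.500, O 1.000
Scaling by 2: C 4.00, H 9.00, O 2.00 → C4H9O2

C4H9O2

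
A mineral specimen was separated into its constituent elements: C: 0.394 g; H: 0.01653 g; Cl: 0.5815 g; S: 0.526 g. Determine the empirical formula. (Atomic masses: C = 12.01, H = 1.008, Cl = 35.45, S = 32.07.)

C2HClS

Moles — C: 0.394 / 12.01 = 0.03281 mol; H: 0.01653 / 1.008 = 0.0164 mol; Cl: 0.5815 / 35.45 = 0.0164 mol; S: 0.526 / 32.07 = 0.0164 mol
Ratios (÷ 0.0164): C 2.001, H 1.000, Cl 1.000, S 1.000
≈ 2:1:1:1 → C2HClS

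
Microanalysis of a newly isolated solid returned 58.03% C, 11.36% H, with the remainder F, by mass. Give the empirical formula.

Assume 100 g: 58.03 g C, 11.36 g H, 30.61 g F.
Moles — C: 58.03 / 12.01 = 4.832 mol; H: 11.36 / 1.008 = 11.27 mol; F: 30.61 / 19.00 = 1.611 mol
Ratios (÷ 1.611): C 2.999, H 6.995, F 1.000
Ratio ≈ 3:7:1, so the empirical formula is C3H7F

C3H7F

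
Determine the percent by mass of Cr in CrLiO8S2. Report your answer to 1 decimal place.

20.7%

Molar mass = 1(52.00) + 1(6.94) + 8(16.00) + 2(32.07) = 251.080 g/mol
Mass of Cr per mole = 1 × 52.00 = 52.000 g
% Cr = 52.000 / 251.080 × 100 = 20.7%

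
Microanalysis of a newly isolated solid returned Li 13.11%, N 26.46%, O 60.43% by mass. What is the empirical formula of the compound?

Assume 100 g: 13.11 g Li, 26.46 g N, 60.43 g O.
Moles — Li: 13.11 / 6.94 = 1.889 mol; N: 26.46 / 14.01 = 1.889 mol; O: 60.43 / 16.00 = 3.777 mol
Ratios (÷ 1.889): Li 1.000, N 1.000, O 2.000
≈ 1:1:2 → LiNO2

LiNO2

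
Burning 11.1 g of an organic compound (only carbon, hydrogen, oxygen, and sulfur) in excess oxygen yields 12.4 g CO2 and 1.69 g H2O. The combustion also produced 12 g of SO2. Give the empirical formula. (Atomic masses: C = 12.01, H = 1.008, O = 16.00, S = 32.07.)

mol C = 12.4 / 44.01 = 0.2818; mass C = 0.2818 × 12.01 = 3.384 g
mol H = 2 × (1.69 / 18.02) = 0.1876; mass H = 0.1876 × 1.008 = 0.1891 g
mol S = 12 / 64.07 = 0.1873; mass S = 6.007 g
mass O = 11.1 − (9.579) = 1.521 g → mol O = 0.09503
Smallest is O at 0.09503 mol; normalising gives C 2.965, H 1.974, O 1.000, S 1.971
Ratio ≈ 3:2:1:2, so the empirical formula is C3H2OS2

C3H2OS2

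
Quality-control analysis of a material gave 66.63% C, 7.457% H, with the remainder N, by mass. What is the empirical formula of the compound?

C3H4N

Assume 100 g: 66.63 g C, 7.457 g H, 25.913 g N.
Moles — C: 66.63 / 12.01 = 5.548 mol; H: 7.457 / 1.008 = 7.398 mol; N: 25.913 / 14.01 = 1.85 mol
Ratios (÷ 1.85): C 2.999, H 4.000, N 1.000
≈ 3:4:1 → C3H4N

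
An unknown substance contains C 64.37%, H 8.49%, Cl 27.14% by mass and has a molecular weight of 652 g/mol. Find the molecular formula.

Assume 100 g: 64.37 g C, 8.49 g H, 27.14 g Cl.
n(C) = 64.37/12.01 = 5.36, n(H) = 8.49/1.008 = 8.423, n(Cl) = 27.14/35.45 = 0.7656
Ratios (÷ 0.7656): C 7.001, H 11.002, Cl 1.000
Ratio ≈ 7:11:1, so the empirical formula is C7H11Cl
Empirical-formula mass = 130.61 g/mol
n = 652 / 130.61 = 4.99 ≈ 5
Molecular formula = (C7H11Cl)×5 = C35H55Cl5

C35H55Cl5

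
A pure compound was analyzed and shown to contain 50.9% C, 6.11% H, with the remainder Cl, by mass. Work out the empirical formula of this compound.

C7H10Cl2

Assume 100 g: 50.9 g C, 6.11 g H, 42.99 g Cl.
n(C) = 50.9/12.01 = 4.238, n(H) = 6.11/1.008 = 6.062, n(Cl) = 42.99/35.45 = 1.213
Smallest is Cl at 1.213 mol; normalising gives C 3.495, H 4.998, Cl 1.000
Multiply by 2: C 6.99, H 10.00, Cl 2.00 → C7H10Cl2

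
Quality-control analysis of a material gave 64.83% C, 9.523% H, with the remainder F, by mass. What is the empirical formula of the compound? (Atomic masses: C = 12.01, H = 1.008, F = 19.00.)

Assume 100 g: 64.83 g C, 9.523 g H, 25.647 g F.
n(C) = 64.83/12.01 = 5.398, n(H) = 9.523/1.008 = 9.447, n(F) = 25.647/19.00 = 1.35
Divide by the smallest (1.35 mol F): C 3.999, H 6.999, F 1.000
Ratio ≈ 4:7:1, so the empirical formula is C4H7F

C4H7F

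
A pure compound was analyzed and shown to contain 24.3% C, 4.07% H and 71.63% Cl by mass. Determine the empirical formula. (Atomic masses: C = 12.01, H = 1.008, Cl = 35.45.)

CH2Cl

Assume 100 g: 24.3 g C, 4.07 g H, 71.63 g Cl.
C: 24.3 g ÷ 12.01 g/mol = 2.023 mol
H: 4.07 g ÷ 1.008 g/mol = 4.038 mol
Cl: 71.63 g ÷ 35.45 g/mol = 2.021 mol
Smallest is Cl at 2.021 mol; normalising gives C 1.001, H 1.998, Cl 1.000
Ratio ≈ 1:2:1, so the empirical formula is CH2Cl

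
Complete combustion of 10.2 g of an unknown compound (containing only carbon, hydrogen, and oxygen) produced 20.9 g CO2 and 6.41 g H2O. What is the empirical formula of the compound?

C2H3O

mol C = 20.9 / 44.01 = 0.4749; mass C = 0.4749 × 12.01 = 5.703 g
mol H = 2 × (6.41 / 18.02) = 0.7114; mass H = 0.7114 × 1.008 = 0.7171 g
mass O = 10.2 − (6.421) = 3.779 g → mol O = 0.2362
Ratios (÷ 0.2362): C 2.010, H 3.012, O 1.000
Ratio ≈ 2:3:1, so the empirical formula is C2H3O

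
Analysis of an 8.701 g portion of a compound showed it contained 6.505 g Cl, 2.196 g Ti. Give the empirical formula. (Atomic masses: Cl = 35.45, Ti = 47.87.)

n(Cl) = 6.505/35.45 = 0.1835, n(Ti) = 2.196/47.87 = 0.04587
Ratios (÷ 0.04587): Cl 4.000, Ti 1.000
→ Cl4Ti

Cl4Ti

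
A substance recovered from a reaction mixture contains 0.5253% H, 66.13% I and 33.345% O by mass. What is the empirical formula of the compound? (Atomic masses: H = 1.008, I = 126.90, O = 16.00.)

Assume 100 g: 0.5253 g H, 66.13 g I, 33.345 g O.
H: 0.5253 g ÷ 1.008 g/mol = 0.5211 mol
I: 66.13 g ÷ 126.90 g/mol = 0.5211 mol
O: 33.345 g ÷ 16.00 g/mol = 2.084 mol
Ratios (÷ 0.5211): H 1.000, I 1.000, O 3.999
→ HIO4

HIO4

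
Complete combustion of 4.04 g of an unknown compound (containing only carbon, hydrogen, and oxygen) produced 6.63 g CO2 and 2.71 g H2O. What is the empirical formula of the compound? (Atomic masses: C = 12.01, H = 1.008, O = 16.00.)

C5H10O4

mol C = 6.63 / 44.01 = 0.1506; mass C = 0.1506 × 12.01 = 1.809 g
mol H = 2 × (2.71 / 18.02) = 0.3008; mass H = 0.3008 × 1.008 = 0.3032 g
mass O = 4.04 − (2.112) = 1.928 g → mol O = 0.1205
Ratios (÷ 0.1205): C 1.250, H 2.497, O 1.000
×4: C 5.00, H 9.99, O 4.00 → C5H10O4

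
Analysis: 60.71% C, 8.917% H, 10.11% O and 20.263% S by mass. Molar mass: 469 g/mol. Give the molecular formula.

Assume 100 g: 60.71 g C, 8.917 g H, 10.11 g O, 20.263 g S.
n(C) = 60.71/12.01 = 5.055, n(H) = 8.917/1.008 = 8.846, n(O) = 10.11/16.00 = 0.6319, n(S) = 20.263/32.07 = 0.6318
Ratios (÷ 0.6318): C 8.000, H 14.001, O 1.000, S 1.000
→ C8H14OS
Empirical-formula mass = 158.26 g/mol
n = 469 / 158.26 = 2.96 ≈ 3
Molecular formula = (C8H14OS)×3 = C24H42O3S3

C24H42O3S3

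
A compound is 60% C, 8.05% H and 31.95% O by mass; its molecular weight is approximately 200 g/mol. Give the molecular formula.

Assume 100 g: 60 g C, 8.05 g H, 31.95 g O.
n(C) = 60/12.01 = 4.996, n(H) = 8.05/1.008 = 7.986, n(O) = 31.95/16.00 = 1.997
Ratios (÷ 1.997): C 2.502, H 3.999, O 1.000
×2: C 5.00, H 8.00, O 2.00 → C5H8O2
Empirical-formula mass = 100.11 g/mol
n = 200 / 100.11 = 2.00 ≈ 2
Molecular formula = (C5H8O2)×2 = C10H16O4

C10H16O4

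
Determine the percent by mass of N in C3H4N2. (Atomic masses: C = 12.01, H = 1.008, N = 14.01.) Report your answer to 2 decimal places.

Molar mass = 3(12.01) + 4(1.008) + 2(14.01) = 68.082 g/mol
Mass of N per mole = 2 × 14.01 = 28.020 g
% N = 28.020 / 68.082 × 100 = 41.16%

41.16%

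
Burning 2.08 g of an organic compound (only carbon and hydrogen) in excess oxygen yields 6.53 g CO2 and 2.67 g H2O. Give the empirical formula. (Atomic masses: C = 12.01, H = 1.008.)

CH2

mol C = 6.53 / 44.01 = 0.1484; mass C = 0.1484 × 12.01 = 1.782 g
mol H = 2 × (2.67 / 18.02) = 0.2963; mass H = 0.2963 × 1.008 = 0.2987 g
Smallest is C at 0.1484 mol; normalising gives C 1.000, H 1.997
→ CH2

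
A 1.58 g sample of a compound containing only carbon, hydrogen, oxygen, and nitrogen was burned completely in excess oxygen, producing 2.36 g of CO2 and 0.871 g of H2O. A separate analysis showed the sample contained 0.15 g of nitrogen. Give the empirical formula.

mol C = 2.36 / 44.01 = 0.05362; mass C = 0.05362 × 12.01 = 0.6440 g
mol H = 2 × (0.871 / 18.02) = 0.09667; mass H = 0.09667 × 1.008 = 0.09744 g
mol N = 0.15 / 14.01 = 0.01071
mass O = 1.58 − (0.8915) = 0.6885 g → mol O = 0.04303
Smallest is N at 0.01071 mol; normalising gives C 5.008, H 9.029, N 1.000, O 4.019
→ C5H9NO4

C5H9NO4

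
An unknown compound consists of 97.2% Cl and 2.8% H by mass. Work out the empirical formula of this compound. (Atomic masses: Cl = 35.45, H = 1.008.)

ClH

Assume 100 g: 97.2 g Cl, 2.8 g H.
n(Cl) = 97.2/35.45 = 2.742, n(H) = 2.8/1.008 = 2.778
Ratios (÷ 2.742): Cl 1.000, H 1.013
→ ClH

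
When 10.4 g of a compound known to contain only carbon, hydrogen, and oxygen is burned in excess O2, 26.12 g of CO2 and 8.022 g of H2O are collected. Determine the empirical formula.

C4H6O

mol C = 26.12 / 44.01 = 0.5935; mass C = 0.5935 × 12.01 = 7.128 g
mol H = 2 × (8.022 / 18.02) = 0.8903; mass H = 0.8903 × 1.008 = 0.8975 g
mass O = 10.4 − (8.025) = 2.375 g → mol O = 0.1484
Ratios (÷ 0.1484): C 3.999, H 5.999, O 1.000
≈ 4:6:1 → C4H6O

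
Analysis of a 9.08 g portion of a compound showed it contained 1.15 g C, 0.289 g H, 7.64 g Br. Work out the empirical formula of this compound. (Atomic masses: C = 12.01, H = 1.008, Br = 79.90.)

n(C) = 1.15/12.01 = 0.09575, n(H) = 0.289/1.008 = 0.2867, n(Br) = 7.64/79.90 = 0.09562
Divide by the smallest (0.09562 mol Br): C 1.001, H 2.998, Br 1.000
≈ 1:3:1 → CH3Br

CH3Br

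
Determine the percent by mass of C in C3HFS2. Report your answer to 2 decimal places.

Molar mass = 3(12.01) + 1(1.008) + 1(19.00) + 2(32.07) = 120.178 g/mol
Mass of C per mole = 3 × 12.01 = 36.030 g
% C = 36.030 / 120.178 × 100 = 29.98%

29.98%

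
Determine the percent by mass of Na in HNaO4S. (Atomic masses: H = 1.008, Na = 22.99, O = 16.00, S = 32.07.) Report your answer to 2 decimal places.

19.15%

Molar mass = 1(1.008) + 1(22.99) + 4(16.00) + 1(32.07) = 120.068 g/mol
Mass of Na per mole = 1 × 22.99 = 22.990 g
% Na = 22.990 / 120.068 × 100 = 19.15%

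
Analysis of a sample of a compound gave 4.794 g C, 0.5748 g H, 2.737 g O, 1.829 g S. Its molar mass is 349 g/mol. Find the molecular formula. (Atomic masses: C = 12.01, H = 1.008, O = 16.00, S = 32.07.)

Moles — C: 4.794 / 12.01 = 0.3992 mol; H: 0.5748 / 1.008 = 0.5702 mol; O: 2.737 / 16.00 = 0.1711 mol; S: 1.829 / 32.07 = 0.05703 mol
Smallest is S at 0.05703 mol; normalising gives C 6.999, H 9.999, O 2.999, S 1.000
≈ 7:10:3:1 → C7H10O3S
Empirical-formula mass = 174.22 g/mol
n = 349 / 174.22 = 2.00 ≈ 2
Molecular formula = (C7H10O3S)×2 = C14H20O6S2

C14H20O6S2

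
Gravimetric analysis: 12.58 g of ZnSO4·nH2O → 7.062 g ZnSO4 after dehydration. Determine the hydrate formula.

ZnSO4·7H2O

Mass of water lost = 12.58 − 7.062 = 5.518 g → 5.518 / 18.02 = 0.3062 mol H2O
Molar mass of ZnSO4 = 161.45 g/mol → mol ZnSO4 = 7.062 / 161.45 = 0.04374
n = 0.3062 / 0.04374 = 7.00 ≈ 7 → ZnSO4·7H2O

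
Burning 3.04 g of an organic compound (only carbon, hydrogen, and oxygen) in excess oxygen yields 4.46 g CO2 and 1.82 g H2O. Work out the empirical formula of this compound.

mol C = 4.46 / 44.01 = 0.1013; mass C = 0.1013 × 12.01 = 1.217 g
mol H = 2 × (1.82 / 18.02) = 0.2020; mass H = 0.2020 × 1.008 = 0.2036 g
mass O = 3.04 − (1.421) = 1.619 g → mol O = 0.1012
Ratios (÷ 0.1012): C 1.001, H 1.996, O 1.000
→ CH2O

CH2O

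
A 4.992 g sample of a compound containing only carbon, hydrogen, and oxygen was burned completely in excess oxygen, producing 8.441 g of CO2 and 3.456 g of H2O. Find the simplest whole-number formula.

mol C = 8.441 / 44.01 = 0.1918; mass C = 0.1918 × 12.01 = 2.303 g
mol H = 2 × (3.456 / 18.02) = 0.3836; mass H = 0.3836 × 1.008 = 0.3866 g
mass O = 4.992 − (2.690) = 2.302 g → mol O = 0.1439
Divide by the smallest (0.1439 mol O): C 1.333, H 2.666, O 1.000
Multiply by 3: C 4.00, H 8.00, O 3.00 → C4H8O3

C4H8O3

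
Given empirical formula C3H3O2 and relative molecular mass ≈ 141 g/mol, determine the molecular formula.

C6H6O4

Empirical-formula mass = 71.05 g/mol
n = 141 / 71.05 = 1.98 ≈ 2
Molecular formula = (C3H3O2)2 = C6H6O4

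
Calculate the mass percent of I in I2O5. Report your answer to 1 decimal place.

76.0%

Molar mass = 2(126.90) + 5(16.00) = 333.800 g/mol
Mass of I per mole = 2 × 126.90 = 253.800 g
% I = 253.800 / 333.800 × 100 = 76.0%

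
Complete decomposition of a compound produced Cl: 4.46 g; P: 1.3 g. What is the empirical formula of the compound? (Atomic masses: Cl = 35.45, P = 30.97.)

Cl3P

n(Cl) = 4.46/35.45 = 0.1258, n(P) = 1.3/30.97 = 0.04198
Divide by the smallest (0.04198 mol P): Cl 2.997, P 1.000
→ Cl3P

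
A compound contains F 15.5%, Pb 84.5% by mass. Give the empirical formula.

F2Pb

Assume 100 g: 15.5 g F, 84.5 g Pb.
F: 15.5 g ÷ 19.00 g/mol = 0.8158 mol
Pb: 84.5 g ÷ 207.2 g/mol = 0.4078 mol
Ratios (÷ 0.4078): F 2.000, Pb 1.000
≈ 2:1 → F2Pb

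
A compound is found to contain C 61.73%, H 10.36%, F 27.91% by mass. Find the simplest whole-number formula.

C7H14F2

Assume 100 g: 61.73 g C, 10.36 g H, 27.91 g F.
C: 61.73 g ÷ 12.01 g/mol = 5.14 mol
H: 10.36 g ÷ 1.008 g/mol = 10.28 mol
F: 27.91 g ÷ 19.00 g/mol = 1.469 mol
Smallest is F at 1.469 mol; normalising gives C 3.499, H 6.997, F 1.000
Multiply by 2: C 7.00, H 13.99, F 2.00 → C7H14F2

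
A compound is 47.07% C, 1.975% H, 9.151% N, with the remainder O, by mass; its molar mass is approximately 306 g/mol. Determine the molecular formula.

C12H6N2O8

Assume 100 g: 47.07 g C, 1.975 g H, 9.151 g N, 41.804 g O.
n(C) = 47.07/12.01 = 3.919, n(H) = 1.975/1.008 = 1.959, n(N) = 9.151/14.01 = 0.6532, n(O) = 41.804/16.00 = 2.613
Ratios (÷ 0.6532): C 6.000, H 3.000, N 1.000, O 4.000
≈ 6:3:1:4 → C6H3NO4
Empirical-formula mass = 153.09 g/mol
n = 306 / 153.09 = 2.00 ≈ 2
Molecular formula = (C6H3NO4)×2 = C12H6N2O8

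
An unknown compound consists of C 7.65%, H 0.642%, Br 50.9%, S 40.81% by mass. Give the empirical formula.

CHBrS2

Assume 100 g: 7.65 g C, 0.642 g H, 50.9 g Br, 40.81 g S.
n(C) = 7.65/12.01 = 0.637, n(H) = 0.642/1.008 = 0.6369, n(Br) = 50.9/79.90 = 0.637, n(S) = 40.81/32.07 = 1.273
Smallest is H at 0.6369 mol; normalising gives C 1.000, H 1.000, Br 1.000, S 1.998
≈ 1:1:1:2 → CHBrS2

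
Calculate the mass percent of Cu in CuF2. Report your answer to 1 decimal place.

Molar mass = 1(63.55) + 2(19.00) = 101.550 g/mol
Mass of Cu per mole = 1 × 63.55 = 63.550 g
% Cu = 63.550 / 101.550 × 100 = 62.6%

62.6%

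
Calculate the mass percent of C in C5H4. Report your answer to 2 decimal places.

93.71%

Molar mass = 5(12.01) + 4(1.008) = 64.082 g/mol
Mass of C per mole = 5 × 12.01 = 60.050 g
% C = 60.050 / 64.082 × 100 = 93.71%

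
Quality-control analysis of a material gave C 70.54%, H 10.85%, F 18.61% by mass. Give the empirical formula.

Assume 100 g: 70.54 g C, 10.85 g H, 18.61 g F.
n(C) = 70.54/12.01 = 5.873, n(H) = 10.85/1.008 = 10.76, n(F) = 18.61/19.00 = 0.9795
Ratios (÷ 0.9795): C 5.997, H 10.989, F 1.000
Ratio ≈ 6:11:1, so the empirical formula is C6H11F

C6H11F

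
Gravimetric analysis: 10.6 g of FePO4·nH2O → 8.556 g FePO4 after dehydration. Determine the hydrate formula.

Mass of water lost = 10.6 − 8.556 = 2.044 g → 2.044 / 18.02 = 0.1134 mol H2O
Molar mass of FePO4 = 150.82 g/mol → mol FePO4 = 8.556 / 150.82 = 0.05673
n = 0.1134 / 0.05673 = 2.00 ≈ 2 → FePO4·2H2O

FePO4·2H2O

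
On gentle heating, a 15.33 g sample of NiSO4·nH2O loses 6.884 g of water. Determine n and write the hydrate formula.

Mass of anhydrous NiSO4 = 15.33 − 6.884 = 8.446 g
mol H2O = 6.884 / 18.02 = 0.382
Molar mass of NiSO4 = 154.76 g/mol → mol NiSO4 = 8.446 / 154.76 = 0.05457
n = 0.382 / 0.05457 = 7.00 ≈ 7 → NiSO4·7H2O

NiSO4·7H2O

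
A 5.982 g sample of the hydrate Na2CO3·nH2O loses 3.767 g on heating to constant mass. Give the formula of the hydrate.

Na2CO3·10H2O

Mass of anhydrous Na2CO3 = 5.982 − 3.767 = 2.215 g
mol H2O = 3.767 / 18.02 = 0.209
Molar mass of Na2CO3 = 105.99 g/mol → mol Na2CO3 = 2.215 / 105.99 = 0.0209
n = 0.209 / 0.0209 = 10.00 ≈ 10 → Na2CO3·10H2O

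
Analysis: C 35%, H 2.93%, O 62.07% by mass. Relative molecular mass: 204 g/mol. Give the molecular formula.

C6H6O8

Assume 100 g: 35 g C, 2.93 g H, 62.07 g O.
n(C) = 35/12.01 = 2.914, n(H) = 2.93/1.008 = 2.907, n(O) = 62.07/16.00 = 3.879
Smallest is H at 2.907 mol; normalising gives C 1.003, H 1.000, O 1.335
×3: C 3.01, H 3.00, O 4.00 → C3H3O4
Empirical-formula mass = 103.05 g/mol
n = 204 / 103.05 = 1.98 ≈ 2
Molecular formula = (C3H3O4)×2 = C6H6O8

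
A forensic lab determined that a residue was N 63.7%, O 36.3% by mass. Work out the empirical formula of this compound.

N2O

Assume 100 g: 63.7 g N, 36.3 g O.
Moles — N: 63.7 / 14.01 = 4.547 mol; O: 36.3 / 16.00 = 2.269 mol
Divide by the smallest (2.269 mol O): N 2.004, O 1.000
Ratio ≈ 2:1, so the empirical formula is N2O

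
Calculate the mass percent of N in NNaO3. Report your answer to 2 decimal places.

Molar mass = 1(14.01) + 1(22.99) + 3(16.00) = 85.000 g/mol
Mass of N per mole = 1 × 14.01 = 14.010 g
% N = 14.010 / 85.000 × 100 = 16.48%

16.48%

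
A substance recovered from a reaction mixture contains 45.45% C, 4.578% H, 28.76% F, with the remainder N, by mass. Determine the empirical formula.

Assume 100 g: 45.45 g C, 4.578 g H, 28.76 g F, 21.212 g N.
Moles — C: 45.45 / 12.01 = 3.784 mol; H: 4.578 / 1.008 = 4.542 mol; F: 28.76 / 19.00 = 1.514 mol; N: 21.212 / 14.01 = 1.514 mol
Smallest is F at 1.514 mol; normalising gives C 2.500, H 3.000, F 1.000, N 1.000
Scaling by 2: C 5.00, H 6.00, F 2.00, N 2.00 → C5H6F2N2

C5H6F2N2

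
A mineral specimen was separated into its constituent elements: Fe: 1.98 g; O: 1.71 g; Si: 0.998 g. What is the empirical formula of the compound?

FeO3Si

Fe: 1.98 g ÷ 55.85 g/mol = 0.03545 mol
O: 1.71 g ÷ 16.00 g/mol = 0.1069 mol
Si: 0.998 g ÷ 28.09 g/mol = 0.03553 mol
Divide by the smallest (0.03545 mol Fe): Fe 1.000, O 3.015, Si 1.002
Ratio ≈ 1:3:1, so the empirical formula is FeO3Si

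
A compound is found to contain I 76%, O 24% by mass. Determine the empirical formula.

Assume 100 g: 76 g I, 24 g O.
I: 76 g ÷ 126.90 g/mol = 0.5989 mol
O: 24 g ÷ 16.00 g/mol = 1.5 mol
Smallest is I at 0.5989 mol; normalising gives I 1.000, O 2.505
Multiply by 2: I 2.00, O 5.01 → I2O5

I2O5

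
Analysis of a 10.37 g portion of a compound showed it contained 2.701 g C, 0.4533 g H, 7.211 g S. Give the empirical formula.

CH2S

C: 2.701 g ÷ 12.01 g/mol = 0.2249 mol
H: 0.4533 g ÷ 1.008 g/mol = 0.4497 mol
S: 7.211 g ÷ 32.07 g/mol = 0.2249 mol
Divide by the smallest (0.2249 mol S): C 1.000, H 2.000, S 1.000
→ CH2S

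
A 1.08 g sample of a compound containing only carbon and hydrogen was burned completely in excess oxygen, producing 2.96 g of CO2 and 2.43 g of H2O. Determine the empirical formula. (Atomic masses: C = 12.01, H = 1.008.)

CH4

mol C = 2.96 / 44.01 = 0.06726; mass C = 0.06726 × 12.01 = 0.8078 g
mol H = 2 × (2.43 / 18.02) = 0.2697; mass H = 0.2697 × 1.008 = 0.2719 g
Divide by the smallest (0.06726 mol C): C 1.000, H 4.010
→ CH4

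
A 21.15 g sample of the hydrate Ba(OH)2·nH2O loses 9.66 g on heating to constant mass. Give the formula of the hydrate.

Ba(OH)2·8H2O

Mass of anhydrous Ba(OH)2 = 21.15 − 9.66 = 11.49 g
mol H2O = 9.66 / 18.02 = 0.5361
Molar mass of Ba(OH)2 = 171.35 g/mol → mol Ba(OH)2 = 11.49 / 171.35 = 0.06706
n = 0.5361 / 0.06706 = 7.99 ≈ 8 → Ba(OH)2·8H2O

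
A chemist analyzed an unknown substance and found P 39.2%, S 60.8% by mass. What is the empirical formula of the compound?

Assume 100 g: 39.2 g P, 60.8 g S.
Moles — P: 39.2 / 30.97 = 1.266 mol; S: 60.8 / 32.07 = 1.896 mol
Ratios (÷ 1.266): P 1.000, S 1.498
×2: P 2.00, S 3.00 → P2S3

P2S3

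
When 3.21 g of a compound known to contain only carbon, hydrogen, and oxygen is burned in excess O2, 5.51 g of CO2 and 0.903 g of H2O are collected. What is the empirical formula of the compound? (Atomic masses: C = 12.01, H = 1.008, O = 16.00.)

C5H4O4

mol C = 5.51 / 44.01 = 0.1252; mass C = 0.1252 × 12.01 = 1.504 g
mol H = 2 × (0.903 / 18.02) = 0.1002; mass H = 0.1002 × 1.008 = 0.1010 g
mass O = 3.21 − (1.605) = 1.605 g → mol O = 0.1003
Divide by the smallest (0.1002 mol H): C 1.249, H 1.000, O 1.001
×4: C 5.00, H 4.00, O 4.00 → C5H4O4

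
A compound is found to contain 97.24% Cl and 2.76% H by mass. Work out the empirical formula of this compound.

ClH

Assume 100 g: 97.24 g Cl, 2.76 g H.
Moles — Cl: 97.24 / 35.45 = 2.743 mol; H: 2.76 / 1.008 = 2.738 mol
Ratios (÷ 2.738): Cl 1.002, H 1.000
≈ 1:1 → ClH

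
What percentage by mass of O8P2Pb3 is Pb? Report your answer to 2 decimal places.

76.60%

Molar mass = 8(16.00) + 2(30.97) + 3(207.2) = 811.540 g/mol
Mass of Pb per mole = 3 × 207.2 = 621.600 g
% Pb = 621.600 / 811.540 × 100 = 76.60%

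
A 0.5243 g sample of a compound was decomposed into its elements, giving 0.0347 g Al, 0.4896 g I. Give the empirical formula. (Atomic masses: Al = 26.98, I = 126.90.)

Moles — Al: 0.0347 / 26.98 = 0.001286 mol; I: 0.4896 / 126.90 = 0.003858 mol
Smallest is Al at 0.001286 mol; normalising gives Al 1.000, I 3.000
→ AlI3

AlI3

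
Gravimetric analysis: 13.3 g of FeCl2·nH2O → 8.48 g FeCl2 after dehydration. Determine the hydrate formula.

Mass of water lost = 13.3 − 8.48 = 4.82 g → 4.82 / 18.02 = 0.2675 mol H2O
Molar mass of FeCl2 = 126.75 g/mol → mol FeCl2 = 8.48 / 126.75 = 0.0669
n = 0.2675 / 0.0669 = 4.00 ≈ 4 → FeCl2·4H2O

FeCl2·4H2O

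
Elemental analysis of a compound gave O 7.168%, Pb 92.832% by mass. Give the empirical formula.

OPb

Assume 100 g: 7.168 g O, 92.832 g Pb.
Moles — O: 7.168 / 16.00 = 0.448 mol; Pb: 92.832 / 207.2 = 0.448 mol
Smallest is O at 0.448 mol; normalising gives O 1.000, Pb 1.000
Ratio ≈ 1:1, so the empirical formula is OPb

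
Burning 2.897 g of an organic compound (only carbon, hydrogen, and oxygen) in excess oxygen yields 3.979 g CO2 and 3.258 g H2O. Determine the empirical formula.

CH4O

mol C = 3.979 / 44.01 = 0.09041; mass C = 0.09041 × 12.01 = 1.086 g
mol H = 2 × (3.258 / 18.02) = 0.3616; mass H = 0.3616 × 1.008 = 0.3645 g
mass O = 2.897 − (1.450) = 1.447 g → mol O = 0.09042
Smallest is C at 0.09041 mol; normalising gives C 1.000, H 3.999, O 1.000
≈ 1:4:1 → CH4O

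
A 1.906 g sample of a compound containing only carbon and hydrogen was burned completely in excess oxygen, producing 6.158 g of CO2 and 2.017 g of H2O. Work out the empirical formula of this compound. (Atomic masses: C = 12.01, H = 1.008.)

C5H8

mol C = 6.158 / 44.01 = 0.1399; mass C = 0.1399 × 12.01 = 1.680 g
mol H = 2 × (2.017 / 18.02) = 0.2239; mass H = 0.2239 × 1.008 = 0.2257 g
Smallest is C at 0.1399 mol; normalising gives C 1.000, H 1.600
×5: C 5.00, H 8.00 → C5H8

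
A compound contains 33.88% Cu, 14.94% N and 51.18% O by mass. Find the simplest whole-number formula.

CuN2O6

Assume 100 g: 33.88 g Cu, 14.94 g N, 51.18 g O.
Moles — Cu: 33.88 / 63.55 = 0.5331 mol; N: 14.94 / 14.01 = 1.066 mol; O: 51.18 / 16.00 = 3.199 mol
Ratios (÷ 0.5331): Cu 1.000, N 2.000, O 6.000
→ CuN2O6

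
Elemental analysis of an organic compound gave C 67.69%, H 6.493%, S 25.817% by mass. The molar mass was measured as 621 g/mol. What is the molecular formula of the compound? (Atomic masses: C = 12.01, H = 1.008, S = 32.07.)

C35H40S5

Assume 100 g: 67.69 g C, 6.493 g H, 25.817 g S.
C: 67.69 g ÷ 12.01 g/mol = 5.636 mol
H: 6.493 g ÷ 1.008 g/mol = 6.441 mol
S: 25.817 g ÷ 32.07 g/mol = 0.805 mol
Ratios (÷ 0.805): C 7.001, H 8.002, S 1.000
→ C7H8S
Empirical-formula mass = 124.20 g/mol
n = 621 / 124.20 = 5.00 ≈ 5
Molecular formula = (C7H8S)×5 = C35H40S5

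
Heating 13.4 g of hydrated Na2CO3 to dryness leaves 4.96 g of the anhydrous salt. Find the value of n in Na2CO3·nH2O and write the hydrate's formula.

Na2CO3·10H2O

Mass of water lost = 13.4 − 4.96 = 8.44 g → 8.44 / 18.02 = 0.4684 mol H2O
Molar mass of Na2CO3 = 105.99 g/mol → mol Na2CO3 = 4.96 / 105.99 = 0.0468
n = 0.4684 / 0.0468 = 10.01 ≈ 10 → Na2CO3·10H2O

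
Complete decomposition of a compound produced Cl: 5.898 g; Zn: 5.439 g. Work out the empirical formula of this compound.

Cl: 5.898 g ÷ 35.45 g/mol = 0.1664 mol
Zn: 5.439 g ÷ 65.38 g/mol = 0.08319 mol
Divide by the smallest (0.08319 mol Zn): Cl 2.000, Zn 1.000
→ Cl2Zn

Cl2Zn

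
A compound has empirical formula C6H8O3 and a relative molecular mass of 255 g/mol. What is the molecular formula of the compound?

C12H16O6

Empirical-formula mass = 128.12 g/mol
n = 255 / 128.12 = 1.99 ≈ 2
Molecular formula = (C6H8O3)2 = C12H16O6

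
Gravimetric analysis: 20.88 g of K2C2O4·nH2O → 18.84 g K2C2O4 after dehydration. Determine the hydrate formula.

Mass of water lost = 20.88 − 18.84 = 2.04 g → 2.04 / 18.02 = 0.1132 mol H2O
Molar mass of K2C2O4 = 166.22 g/mol → mol K2C2O4 = 18.84 / 166.22 = 0.1133
n = 0.1132 / 0.1133 = 1.00 ≈ 1 → K2C2O4·H2O

K2C2O4·H2O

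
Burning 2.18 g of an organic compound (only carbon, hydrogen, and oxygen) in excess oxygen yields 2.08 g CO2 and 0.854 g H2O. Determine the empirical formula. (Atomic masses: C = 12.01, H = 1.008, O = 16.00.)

mol C = 2.08 / 44.01 = 0.04726; mass C = 0.04726 × 12.01 = 0.5676 g
mol H = 2 × (0.854 / 18.02) = 0.09478; mass H = 0.09478 × 1.008 = 0.09554 g
mass O = 2.18 − (0.6632) = 1.517 g → mol O = 0.09480
Smallest is C at 0.04726 mol; normalising gives C 1.000, H 2.005, O 2.006
≈ 1:2:2 → CH2O2

CH2O2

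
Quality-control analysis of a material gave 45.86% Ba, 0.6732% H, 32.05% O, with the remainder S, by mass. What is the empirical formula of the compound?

Assume 100 g: 45.86 g Ba, 0.6732 g H, 32.05 g O, 21.417 g S.
Moles — Ba: 45.86 / 137.33 = 0.3339 mol; H: 0.6732 / 1.008 = 0.6679 mol; O: 32.05 / 16.00 = 2.003 mol; S: 21.417 / 32.07 = 0.6678 mol
Smallest is Ba at 0.3339 mol; normalising gives Ba 1.000, H 2.000, O 5.998, S 2.000
Ratio ≈ 1:2:6:2, so the empirical formula is BaH2O6S2

BaH2O6S2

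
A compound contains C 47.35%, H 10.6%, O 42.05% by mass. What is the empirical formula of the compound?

C3H8O2

Assume 100 g: 47.35 g C, 10.6 g H, 42.05 g O.
n(C) = 47.35/12.01 = 3.943, n(H) = 10.6/1.008 = 10.52, n(O) = 42.05/16.00 = 2.628
Ratios (÷ 2.628): C 1.500, H 4.001, O 1.000
Scaling by 2: C 3.00, H 8.00, O 2.00 → C3H8O2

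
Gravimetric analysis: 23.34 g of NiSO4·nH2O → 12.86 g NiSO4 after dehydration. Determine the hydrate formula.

Mass of water lost = 23.34 − 12.86 = 10.48 g → 10.48 / 18.02 = 0.5816 mol H2O
Molar mass of NiSO4 = 154.76 g/mol → mol NiSO4 = 12.86 / 154.76 = 0.0831
n = 0.5816 / 0.0831 = 7.00 ≈ 7 → NiSO4·7H2O

NiSO4·7H2O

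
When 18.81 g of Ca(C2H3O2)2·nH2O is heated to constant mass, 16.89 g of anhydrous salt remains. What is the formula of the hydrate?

Mass of water lost = 18.81 − 16.89 = 1.92 g → 1.92 / 18.02 = 0.1065 mol H2O
Molar mass of Ca(C2H3O2)2 = 158.17 g/mol → mol Ca(C2H3O2)2 = 16.89 / 158.17 = 0.1068
n = 0.1065 / 0.1068 = 1.00 ≈ 1 → Ca(C2H3O2)2·H2O

Ca(C2H3O2)2·H2O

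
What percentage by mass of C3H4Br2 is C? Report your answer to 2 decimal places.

Molar mass = 3(12.01) + 4(1.008) + 2(79.90) = 199.862 g/mol
Mass of C per mole = 3 × 12.01 = 36.030 g
% C = 36.030 / 199.862 × 100 = 18.03%

18.03%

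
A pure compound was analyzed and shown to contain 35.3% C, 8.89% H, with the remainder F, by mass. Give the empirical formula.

CH3F

Assume 100 g: 35.3 g C, 8.89 g H, 55.81 g F.
n(C) = 35.3/12.01 = 2.939, n(H) = 8.89/1.008 = 8.819, n(F) = 55.81/19.00 = 2.937
Smallest is F at 2.937 mol; normalising gives C 1.001, H 3.002, F 1.000
→ CH3F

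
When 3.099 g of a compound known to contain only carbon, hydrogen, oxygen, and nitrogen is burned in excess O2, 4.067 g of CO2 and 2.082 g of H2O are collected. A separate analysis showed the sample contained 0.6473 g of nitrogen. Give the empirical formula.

C4H10N2O3

mol C = 4.067 / 44.01 = 0.09241; mass C = 0.09241 × 12.01 = 1.110 g
mol H = 2 × (2.082 / 18.02) = 0.2311; mass H = 0.2311 × 1.008 = 0.2329 g
mol N = 0.6473 / 14.01 = 0.04620
mass O = 3.099 − (1.990) = 1.109 g → mol O = 0.06931
Divide by the smallest (0.0462 mol N): C 2.000, H 5.001, N 1.000, O 1.500
Multiply by 2: C 4.00, H 10.00, N 2.00, O 3.00 → C4H10N2O3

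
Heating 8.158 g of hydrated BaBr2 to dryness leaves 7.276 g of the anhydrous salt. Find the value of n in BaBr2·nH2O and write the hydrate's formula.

Mass of water lost = 8.158 − 7.276 = 0.882 g → 0.882 / 18.02 = 0.04895 mol H2O
Molar mass of BaBr2 = 297.13 g/mol → mol BaBr2 = 7.276 / 297.13 = 0.02449
n = 0.04895 / 0.02449 = 2.00 ≈ 2 → BaBr2·2H2O

BaBr2·2H2O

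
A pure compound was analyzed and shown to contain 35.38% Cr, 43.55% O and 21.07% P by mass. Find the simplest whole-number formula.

CrO4P

Assume 100 g: 35.38 g Cr, 43.55 g O, 21.07 g P.
Cr: 35.38 g ÷ 52.00 g/mol = 0.6804 mol
O: 43.55 g ÷ 16.00 g/mol = 2.722 mol
P: 21.07 g ÷ 30.97 g/mol = 0.6803 mol
Smallest is P at 0.6803 mol; normalising gives Cr 1.000, O 4.001, P 1.000
Ratio ≈ 1:4:1, so the empirical formula is CrO4P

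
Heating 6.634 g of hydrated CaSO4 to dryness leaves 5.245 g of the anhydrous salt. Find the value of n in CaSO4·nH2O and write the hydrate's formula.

CaSO4·2H2O

Mass of water lost = 6.634 − 5.245 = 1.389 g → 1.389 / 18.02 = 0.07708 mol H2O
Molar mass of CaSO4 = 136.15 g/mol → mol CaSO4 = 5.245 / 136.15 = 0.03852
n = 0.07708 / 0.03852 = 2.00 ≈ 2 → CaSO4·2H2O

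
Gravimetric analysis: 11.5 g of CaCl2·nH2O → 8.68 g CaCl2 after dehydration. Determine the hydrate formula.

CaCl2·2H2O

Mass of water lost = 11.5 − 8.68 = 2.82 g → 2.82 / 18.02 = 0.1565 mol H2O
Molar mass of CaCl2 = 110.98 g/mol → mol CaCl2 = 8.68 / 110.98 = 0.07821
n = 0.1565 / 0.07821 = 2.00 ≈ 2 → CaCl2·2H2O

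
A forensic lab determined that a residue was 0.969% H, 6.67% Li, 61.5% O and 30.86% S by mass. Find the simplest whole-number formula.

HLiO4S

Assume 100 g: 0.969 g H, 6.67 g Li, 61.5 g O, 30.86 g S.
H: 0.969 g ÷ 1.008 g/mol = 0.9613 mol
Li: 6.67 g ÷ 6.94 g/mol = 0.9611 mol
O: 61.5 g ÷ 16.00 g/mol = 3.844 mol
S: 30.86 g ÷ 32.07 g/mol = 0.9623 mol
Smallest is Li at 0.9611 mol; normalising gives H 1.000, Li 1.000, O 3.999, S 1.001
→ HLiO4S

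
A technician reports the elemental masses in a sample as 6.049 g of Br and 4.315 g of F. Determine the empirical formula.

Br: 6.049 g ÷ 79.90 g/mol = 0.07571 mol
F: 4.315 g ÷ 19.00 g/mol = 0.2271 mol
Ratios (÷ 0.07571): Br 1.000, F 3.000
≈ 1:3 → BrF3

BrF3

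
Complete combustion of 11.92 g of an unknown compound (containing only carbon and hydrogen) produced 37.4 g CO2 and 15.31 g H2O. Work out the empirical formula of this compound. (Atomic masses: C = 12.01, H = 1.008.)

mol C = 37.4 / 44.01 = 0.8498; mass C = 0.8498 × 12.01 = 10.21 g
mol H = 2 × (15.31 / 18.02) = 1.699; mass H = 1.699 × 1.008 = 1.713 g
Smallest is C at 0.8498 mol; normalising gives C 1.000, H 2.000
→ CH2

CH2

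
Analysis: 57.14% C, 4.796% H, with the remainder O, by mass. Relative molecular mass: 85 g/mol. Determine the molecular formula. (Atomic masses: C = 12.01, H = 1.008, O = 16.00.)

C4H4O2

Assume 100 g: 57.14 g C, 4.796 g H, 38.064 g O.
Moles — C: 57.14 / 12.01 = 4.758 mol; H: 4.796 / 1.008 = 4.758 mol; O: 38.064 / 16.00 = 2.379 mol
Divide by the smallest (2.379 mol O): C 2.000, H 2.000, O 1.000
Ratio ≈ 2:2:1, so the empirical formula is C2H2O
Empirical-formula mass = 42.04 g/mol
n = 85 / 42.04 = 2.02 ≈ 2
Molecular formula = (C2H2O)×2 = C4H4O2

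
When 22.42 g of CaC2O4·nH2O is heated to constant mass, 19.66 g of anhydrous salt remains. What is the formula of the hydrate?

Mass of water lost = 22.42 − 19.66 = 2.76 g → 2.76 / 18.02 = 0.1532 mol H2O
Molar mass of CaC2O4 = 128.10 g/mol → mol CaC2O4 = 19.66 / 128.10 = 0.1535
n = 0.1532 / 0.1535 = 1.00 ≈ 1 → CaC2O4·H2O

CaC2O4·H2O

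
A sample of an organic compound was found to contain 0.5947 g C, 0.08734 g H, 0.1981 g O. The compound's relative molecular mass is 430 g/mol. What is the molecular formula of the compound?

C24H42O6

Moles — C: 0.5947 / 12.01 = 0.04952 mol; H: 0.08734 / 1.008 = 0.08665 mol; O: 0.1981 / 16.00 = 0.01238 mol
Smallest is O at 0.01238 mol; normalising gives C 3.999, H 6.998, O 1.000
→ C4H7O
Empirical-formula mass = 71.10 g/mol
n = 430 / 71.10 = 6.05 ≈ 6
Molecular formula = (C4H7O)×6 = C24H42O6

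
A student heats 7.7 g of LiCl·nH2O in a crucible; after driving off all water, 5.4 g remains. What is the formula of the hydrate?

LiCl·H2O

Mass of water lost = 7.7 − 5.4 = 2.3 g → 2.3 / 18.02 = 0.1276 mol H2O
Molar mass of LiCl = 42.39 g/mol → mol LiCl = 5.4 / 42.39 = 0.1274
n = 0.1276 / 0.1274 = 1.00 ≈ 1 → LiCl·H2O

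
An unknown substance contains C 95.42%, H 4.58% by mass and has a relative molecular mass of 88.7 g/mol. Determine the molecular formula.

Assume 100 g: 95.42 g C, 4.58 g H.
n(C) = 95.42/12.01 = 7.945, n(H) = 4.58/1.008 = 4.544
Smallest is H at 4.544 mol; normalising gives C 1.749, H 1.000
Multiply by 4: C 6.99, H 4.00 → C7H4
Empirical-formula mass = 88.10 g/mol
n = 88.7 / 88.10 = 1.01 ≈ 1
Molecular formula = empirical formula = C7H4

C7H4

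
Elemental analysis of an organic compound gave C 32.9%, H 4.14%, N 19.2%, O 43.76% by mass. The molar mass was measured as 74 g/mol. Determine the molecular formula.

Assume 100 g: 32.9 g C, 4.14 g H, 19.2 g N, 43.76 g O.
Moles — C: 32.9 / 12.01 = 2.739 mol; H: 4.14 / 1.008 = 4.107 mol; N: 19.2 / 14.01 = 1.37 mol; O: 43.76 / 16.00 = 2.735 mol
Smallest is N at 1.37 mol; normalising gives C 1.999, H 2.997, N 1.000, O 1.996
Ratio ≈ 2:3:1:2, so the empirical formula is C2H3NO2
Empirical-formula mass = 73.05 g/mol
n = 74 / 73.05 = 1.01 ≈ 1
Molecular formula = empirical formula = C2H3NO2

C2H3NO2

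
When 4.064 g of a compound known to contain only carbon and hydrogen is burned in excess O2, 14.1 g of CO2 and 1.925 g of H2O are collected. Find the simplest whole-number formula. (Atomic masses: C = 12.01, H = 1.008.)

mol C = 14.1 / 44.01 = 0.3204; mass C = 0.3204 × 12.01 = 3.848 g
mol H = 2 × (1.925 / 18.02) = 0.2137; mass H = 0.2137 × 1.008 = 0.2154 g
Smallest is H at 0.2137 mol; normalising gives C 1.500, H 1.000
Multiply by 2: C 3.00, H 2.00 → C3H2

C3H2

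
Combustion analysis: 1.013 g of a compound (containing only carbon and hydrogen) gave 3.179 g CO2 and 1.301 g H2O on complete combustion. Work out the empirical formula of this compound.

mol C = 3.179 / 44.01 = 0.07223; mass C = 0.07223 × 12.01 = 0.8675 g
mol H = 2 × (1.301 / 18.02) = 0.1444; mass H = 0.1444 × 1.008 = 0.1456 g
Divide by the smallest (0.07223 mol C): C 1.000, H 1.999
Ratio ≈ 1:2, so the empirical formula is CH2

CH2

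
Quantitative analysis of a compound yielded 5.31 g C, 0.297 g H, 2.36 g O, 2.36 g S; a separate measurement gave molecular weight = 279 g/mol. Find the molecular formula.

C12H8O4S2

C: 5.31 g ÷ 12.01 g/mol = 0.4421 mol
H: 0.297 g ÷ 1.008 g/mol = 0.2946 mol
O: 2.36 g ÷ 16.00 g/mol = 0.1475 mol
S: 2.36 g ÷ 32.07 g/mol = 0.07359 mol
Ratios (÷ 0.07359): C 6.008, H 4.004, O 2.004, S 1.000
Ratio ≈ 6:4:2:1, so the empirical formula is C6H4O2S
Empirical-formula mass = 140.16 g/mol
n = 279 / 140.16 = 1.99 ≈ 2
Molecular formula = (C6H4O2S)×2 = C12H8O4S2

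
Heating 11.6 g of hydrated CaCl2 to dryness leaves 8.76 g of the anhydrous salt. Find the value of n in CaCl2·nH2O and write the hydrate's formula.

Mass of water lost = 11.6 − 8.76 = 2.84 g → 2.84 / 18.02 = 0.1576 mol H2O
Molar mass of CaCl2 = 110.98 g/mol → mol CaCl2 = 8.76 / 110.98 = 0.07893
n = 0.1576 / 0.07893 = 2.00 ≈ 2 → CaCl2·2H2O

CaCl2·2H2O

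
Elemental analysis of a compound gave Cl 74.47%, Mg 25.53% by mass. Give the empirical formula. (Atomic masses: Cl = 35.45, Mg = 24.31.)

Assume 100 g: 74.47 g Cl, 25.53 g Mg.
Cl: 74.47 g ÷ 35.45 g/mol = 2.101 mol
Mg: 25.53 g ÷ 24.31 g/mol = 1.05 mol
Smallest is Mg at 1.05 mol; normalising gives Cl 2.000, Mg 1.000
→ Cl2Mg

Cl2Mg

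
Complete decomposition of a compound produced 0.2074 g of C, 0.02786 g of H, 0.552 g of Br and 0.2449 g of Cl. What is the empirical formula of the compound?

C5H8Br2Cl2

n(C) = 0.2074/12.01 = 0.01727, n(H) = 0.02786/1.008 = 0.02764, n(Br) = 0.552/79.90 = 0.006909, n(Cl) = 0.2449/35.45 = 0.006908
Ratios (÷ 0.006908): C 2.500, H 4.001, Br 1.000, Cl 1.000
Multiply by 2: C 5.00, H 8.00, Br 2.00, Cl 2.00 → C5H8Br2Cl2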